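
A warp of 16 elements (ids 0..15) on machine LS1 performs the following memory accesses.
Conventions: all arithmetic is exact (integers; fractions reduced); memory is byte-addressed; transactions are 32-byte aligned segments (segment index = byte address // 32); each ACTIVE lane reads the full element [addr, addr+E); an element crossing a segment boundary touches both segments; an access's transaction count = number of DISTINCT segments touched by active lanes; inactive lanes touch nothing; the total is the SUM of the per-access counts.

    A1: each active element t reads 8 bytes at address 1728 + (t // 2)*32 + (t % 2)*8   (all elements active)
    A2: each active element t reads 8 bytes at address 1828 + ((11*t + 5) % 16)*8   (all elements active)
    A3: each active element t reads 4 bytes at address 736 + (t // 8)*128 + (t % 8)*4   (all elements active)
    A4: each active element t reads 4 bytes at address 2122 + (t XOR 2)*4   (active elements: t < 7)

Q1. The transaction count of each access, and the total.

A1: 8 transactions
A2: 5 transactions
A3: 2 transactions
A4: 2 transactions

Answer: 8,5,2,2; total 17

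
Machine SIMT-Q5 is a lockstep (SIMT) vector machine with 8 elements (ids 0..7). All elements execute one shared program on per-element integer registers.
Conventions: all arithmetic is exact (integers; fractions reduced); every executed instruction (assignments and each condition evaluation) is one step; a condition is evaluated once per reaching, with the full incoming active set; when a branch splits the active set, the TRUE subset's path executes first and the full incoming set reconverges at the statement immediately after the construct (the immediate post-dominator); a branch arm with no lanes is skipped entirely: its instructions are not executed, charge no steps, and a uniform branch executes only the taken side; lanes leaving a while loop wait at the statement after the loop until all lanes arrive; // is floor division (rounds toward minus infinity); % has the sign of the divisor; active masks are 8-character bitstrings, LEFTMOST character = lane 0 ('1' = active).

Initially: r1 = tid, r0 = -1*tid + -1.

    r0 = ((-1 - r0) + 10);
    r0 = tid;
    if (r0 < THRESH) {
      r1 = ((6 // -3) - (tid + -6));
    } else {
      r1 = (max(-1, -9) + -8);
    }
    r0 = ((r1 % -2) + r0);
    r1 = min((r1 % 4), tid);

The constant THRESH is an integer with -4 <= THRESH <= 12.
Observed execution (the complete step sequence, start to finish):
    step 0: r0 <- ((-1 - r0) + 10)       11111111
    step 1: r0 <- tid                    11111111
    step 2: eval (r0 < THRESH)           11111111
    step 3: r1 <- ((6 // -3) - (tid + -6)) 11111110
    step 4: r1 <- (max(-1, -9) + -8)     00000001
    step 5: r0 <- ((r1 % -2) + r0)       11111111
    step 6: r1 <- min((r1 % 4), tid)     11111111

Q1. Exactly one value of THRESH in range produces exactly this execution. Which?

Answer: THRESH = 7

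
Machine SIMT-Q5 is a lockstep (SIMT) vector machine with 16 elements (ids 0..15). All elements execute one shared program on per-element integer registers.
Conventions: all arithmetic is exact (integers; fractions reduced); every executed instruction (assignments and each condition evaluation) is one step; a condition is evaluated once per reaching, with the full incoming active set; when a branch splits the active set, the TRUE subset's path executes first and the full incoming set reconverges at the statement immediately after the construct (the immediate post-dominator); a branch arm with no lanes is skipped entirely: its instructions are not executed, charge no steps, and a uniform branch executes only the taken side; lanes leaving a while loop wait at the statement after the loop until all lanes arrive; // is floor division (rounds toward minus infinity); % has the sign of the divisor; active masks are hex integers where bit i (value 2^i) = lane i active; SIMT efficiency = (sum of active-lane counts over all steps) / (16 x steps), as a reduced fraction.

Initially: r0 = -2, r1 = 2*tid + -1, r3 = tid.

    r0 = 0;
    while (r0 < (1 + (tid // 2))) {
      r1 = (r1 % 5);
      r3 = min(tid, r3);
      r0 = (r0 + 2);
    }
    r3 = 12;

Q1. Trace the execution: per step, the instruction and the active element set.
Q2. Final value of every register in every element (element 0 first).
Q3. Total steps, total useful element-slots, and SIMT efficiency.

step 0: r0 <- 0                      0xffff
step 1: eval (r0 < (1 + (tid // 2))) 0xffff
step 2: r1 <- (r1 % 5)               0xffff
step 3: r3 <- min(tid, r3)           0xffff
step 4: r0 <- (r0 + 2)               0xffff
step 5: eval (r0 < (1 + (tid // 2))) 0xffff
step 6: r1 <- (r1 % 5)               0xfff0
step 7: r3 <- min(tid, r3)           0xfff0
step 8: r0 <- (r0 + 2)               0xfff0
step 9: eval (r0 < (1 + (tid // 2))) 0xfff0
step 10: r1 <- (r1 % 5)               0xff00
step 11: r3 <- min(tid, r3)           0xff00
step 12: r0 <- (r0 + 2)               0xff00
step 13: eval (r0 < (1 + (tid // 2))) 0xff00
step 14: r1 <- (r1 % 5)               0xf000
step 15: r3 <- min(tid, r3)           0xf000
step 16: r0 <- (r0 + 2)               0xf000
step 17: eval (r0 < (1 + (tid // 2))) 0xf000
step 18: r3 <- 12                     0xffff

Answer: 19 steps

r0: 2,2,2,2,4,4,4,4,6,6,6,6,8,8,8,8
r1: 4,1,3,0,2,4,1,3,0,2,4,1,3,0,2,4
r3: 12,12,12,12,12,12,12,12,12,12,12,12,12,12,12,12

steps = 19; useful = 208; efficiency = 208/304 = 13/19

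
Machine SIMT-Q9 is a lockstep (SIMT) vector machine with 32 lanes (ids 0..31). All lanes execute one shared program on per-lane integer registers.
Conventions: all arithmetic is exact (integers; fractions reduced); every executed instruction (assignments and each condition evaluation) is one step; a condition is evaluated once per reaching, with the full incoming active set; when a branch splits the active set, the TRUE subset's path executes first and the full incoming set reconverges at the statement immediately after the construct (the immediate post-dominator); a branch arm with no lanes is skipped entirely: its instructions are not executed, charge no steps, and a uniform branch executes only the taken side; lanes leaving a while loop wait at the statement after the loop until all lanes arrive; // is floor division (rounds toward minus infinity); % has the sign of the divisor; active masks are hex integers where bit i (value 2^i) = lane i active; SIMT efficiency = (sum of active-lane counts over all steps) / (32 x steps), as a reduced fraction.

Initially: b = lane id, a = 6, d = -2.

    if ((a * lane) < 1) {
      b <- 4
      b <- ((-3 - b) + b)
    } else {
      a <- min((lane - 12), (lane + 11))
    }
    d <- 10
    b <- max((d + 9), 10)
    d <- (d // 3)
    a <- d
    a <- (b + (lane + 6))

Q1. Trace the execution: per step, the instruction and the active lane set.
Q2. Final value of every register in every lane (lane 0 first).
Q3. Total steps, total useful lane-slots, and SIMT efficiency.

step 0: eval ((a * lane) < 1)        0xffffffff
step 1: b <- 4                       0x00000001
step 2: b <- ((-3 - b) + b)          0x00000001
step 3: a <- min((lane - 12), (lane + 11)) 0xfffffffe
step 4: d <- 10                      0xffffffff
step 5: b <- max((d + 9), 10)        0xffffffff
step 6: d <- (d // 3)                0xffffffff
step 7: a <- d                       0xffffffff
step 8: a <- (b + (lane + 6))        0xffffffff

Answer: 9 steps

b: 19,19,19,19,19,19,19,19,19,19,19,19,19,19,19,19,19,19,19,19,19,19,19,19,19,19,19,19,19,19,19,19
a: 25,26,27,28,29,30,31,32,33,34,35,36,37,38,39,40,41,42,43,44,45,46,47,48,49,50,51,52,53,54,55,56
d: 3,3,3,3,3,3,3,3,3,3,3,3,3,3,3,3,3,3,3,3,3,3,3,3,3,3,3,3,3,3,3,3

steps = 9; useful = 225; efficiency = 225/288 = 25/32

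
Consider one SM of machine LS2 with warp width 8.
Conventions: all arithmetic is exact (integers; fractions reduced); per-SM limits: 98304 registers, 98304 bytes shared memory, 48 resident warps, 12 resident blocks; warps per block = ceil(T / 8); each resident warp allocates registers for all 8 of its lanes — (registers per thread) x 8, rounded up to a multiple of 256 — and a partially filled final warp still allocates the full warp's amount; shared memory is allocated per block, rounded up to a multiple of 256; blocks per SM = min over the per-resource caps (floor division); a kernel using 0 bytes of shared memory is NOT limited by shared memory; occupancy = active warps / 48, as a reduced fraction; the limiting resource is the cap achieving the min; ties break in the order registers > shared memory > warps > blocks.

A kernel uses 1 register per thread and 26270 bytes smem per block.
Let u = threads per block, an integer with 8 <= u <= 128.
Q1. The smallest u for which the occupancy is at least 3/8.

Answer: u = 41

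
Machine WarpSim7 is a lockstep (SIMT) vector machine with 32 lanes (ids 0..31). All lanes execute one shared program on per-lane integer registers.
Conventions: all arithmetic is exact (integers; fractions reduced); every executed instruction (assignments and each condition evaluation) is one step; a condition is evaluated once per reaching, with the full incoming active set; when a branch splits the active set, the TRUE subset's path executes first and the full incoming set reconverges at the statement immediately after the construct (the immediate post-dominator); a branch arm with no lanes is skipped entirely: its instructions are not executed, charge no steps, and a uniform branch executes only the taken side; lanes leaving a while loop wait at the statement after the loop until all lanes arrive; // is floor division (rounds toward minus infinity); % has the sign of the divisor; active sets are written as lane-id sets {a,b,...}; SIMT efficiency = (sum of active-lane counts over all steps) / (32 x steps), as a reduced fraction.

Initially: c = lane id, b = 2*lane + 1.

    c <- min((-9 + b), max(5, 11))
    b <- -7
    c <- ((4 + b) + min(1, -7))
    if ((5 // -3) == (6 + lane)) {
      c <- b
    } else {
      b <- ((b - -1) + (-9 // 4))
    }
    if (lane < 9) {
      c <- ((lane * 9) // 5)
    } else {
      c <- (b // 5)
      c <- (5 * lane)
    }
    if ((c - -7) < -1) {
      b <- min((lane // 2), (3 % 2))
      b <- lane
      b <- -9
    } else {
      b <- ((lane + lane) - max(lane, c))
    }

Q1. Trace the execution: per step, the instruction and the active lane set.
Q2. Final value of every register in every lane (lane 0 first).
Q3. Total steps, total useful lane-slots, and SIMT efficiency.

step 0: c <- min((-9 + b), max(5, 11)) {0,1,2,3,4,5,6,7,8,9,10,11,12,13,14,15,16,17,18,19,20,21,22,23,24,25,26,27,28,29,30,31}
step 1: b <- -7                      {0,1,2,3,4,5,6,7,8,9,10,11,12,13,14,15,16,17,18,19,20,21,22,23,24,25,26,27,28,29,30,31}
step 2: c <- ((4 + b) + min(1, -7))  {0,1,2,3,4,5,6,7,8,9,10,11,12,13,14,15,16,17,18,19,20,21,22,23,24,25,26,27,28,29,30,31}
step 3: eval ((5 // -3) == (6 + lane)) {0,1,2,3,4,5,6,7,8,9,10,11,12,13,14,15,16,17,18,19,20,21,22,23,24,25,26,27,28,29,30,31}
step 4: b <- ((b - -1) + (-9 // 4))  {0,1,2,3,4,5,6,7,8,9,10,11,12,13,14,15,16,17,18,19,20,21,22,23,24,25,26,27,28,29,30,31}
step 5: eval (lane < 9)              {0,1,2,3,4,5,6,7,8,9,10,11,12,13,14,15,16,17,18,19,20,21,22,23,24,25,26,27,28,29,30,31}
step 6: c <- ((lane * 9) // 5)       {0,1,2,3,4,5,6,7,8}
step 7: c <- (b // 5)                {9,10,11,12,13,14,15,16,17,18,19,20,21,22,23,24,25,26,27,28,29,30,31}
step 8: c <- (5 * lane)              {9,10,11,12,13,14,15,16,17,18,19,20,21,22,23,24,25,26,27,28,29,30,31}
step 9: eval ((c - -7) < -1)         {0,1,2,3,4,5,6,7,8,9,10,11,12,13,14,15,16,17,18,19,20,21,22,23,24,25,26,27,28,29,30,31}
step 10: b <- ((lane + lane) - max(lane, c)) {0,1,2,3,4,5,6,7,8,9,10,11,12,13,14,15,16,17,18,19,20,21,22,23,24,25,26,27,28,29,30,31}

Answer: 11 steps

c: 0,1,3,5,7,9,10,12,14,45,50,55,60,65,70,75,80,85,90,95,100,105,110,115,120,125,130,135,140,145,150,155
b: 0,1,1,1,1,1,2,2,2,-27,-30,-33,-36,-39,-42,-45,-48,-51,-54,-57,-60,-63,-66,-69,-72,-75,-78,-81,-84,-87,-90,-93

steps = 11; useful = 311; efficiency = 311/352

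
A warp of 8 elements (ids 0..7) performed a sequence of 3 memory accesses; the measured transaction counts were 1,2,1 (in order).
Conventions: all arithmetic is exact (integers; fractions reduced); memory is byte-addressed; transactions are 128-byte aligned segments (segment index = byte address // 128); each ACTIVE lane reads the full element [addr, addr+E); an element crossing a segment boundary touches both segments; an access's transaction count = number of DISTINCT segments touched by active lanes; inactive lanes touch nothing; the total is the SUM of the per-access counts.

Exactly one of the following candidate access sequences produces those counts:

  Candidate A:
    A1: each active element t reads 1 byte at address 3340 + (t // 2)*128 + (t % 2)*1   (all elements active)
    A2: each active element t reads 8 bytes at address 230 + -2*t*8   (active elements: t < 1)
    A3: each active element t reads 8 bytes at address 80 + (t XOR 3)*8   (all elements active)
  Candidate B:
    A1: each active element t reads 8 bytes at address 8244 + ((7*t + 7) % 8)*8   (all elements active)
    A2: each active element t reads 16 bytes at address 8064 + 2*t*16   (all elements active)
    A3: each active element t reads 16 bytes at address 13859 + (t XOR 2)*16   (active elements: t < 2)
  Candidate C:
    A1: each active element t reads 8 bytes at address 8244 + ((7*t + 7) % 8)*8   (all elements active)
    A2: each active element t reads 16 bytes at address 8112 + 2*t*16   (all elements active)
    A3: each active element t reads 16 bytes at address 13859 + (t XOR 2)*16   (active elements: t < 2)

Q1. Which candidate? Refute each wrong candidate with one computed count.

A: A1 gives 4 transactions, not 1
C: A2 gives 3 transactions, not 2
B: all counts match (1,2,1)

Answer: B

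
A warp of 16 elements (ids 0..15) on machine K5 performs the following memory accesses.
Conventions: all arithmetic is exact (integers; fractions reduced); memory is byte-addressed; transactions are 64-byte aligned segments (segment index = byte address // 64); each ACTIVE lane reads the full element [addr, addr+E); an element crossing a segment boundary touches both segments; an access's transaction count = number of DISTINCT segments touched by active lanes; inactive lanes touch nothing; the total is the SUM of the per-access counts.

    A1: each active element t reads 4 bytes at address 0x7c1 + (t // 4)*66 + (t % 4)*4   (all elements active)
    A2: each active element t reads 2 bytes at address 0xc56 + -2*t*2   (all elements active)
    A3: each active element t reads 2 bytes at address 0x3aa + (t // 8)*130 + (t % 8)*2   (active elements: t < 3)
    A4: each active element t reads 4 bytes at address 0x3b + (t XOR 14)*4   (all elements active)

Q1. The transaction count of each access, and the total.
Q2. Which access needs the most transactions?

A1: 4 transactions
A2: 2 transactions
A3: 1 transaction
A4: 2 transactions

Answer: 4,2,1,2; total 9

Answer: A1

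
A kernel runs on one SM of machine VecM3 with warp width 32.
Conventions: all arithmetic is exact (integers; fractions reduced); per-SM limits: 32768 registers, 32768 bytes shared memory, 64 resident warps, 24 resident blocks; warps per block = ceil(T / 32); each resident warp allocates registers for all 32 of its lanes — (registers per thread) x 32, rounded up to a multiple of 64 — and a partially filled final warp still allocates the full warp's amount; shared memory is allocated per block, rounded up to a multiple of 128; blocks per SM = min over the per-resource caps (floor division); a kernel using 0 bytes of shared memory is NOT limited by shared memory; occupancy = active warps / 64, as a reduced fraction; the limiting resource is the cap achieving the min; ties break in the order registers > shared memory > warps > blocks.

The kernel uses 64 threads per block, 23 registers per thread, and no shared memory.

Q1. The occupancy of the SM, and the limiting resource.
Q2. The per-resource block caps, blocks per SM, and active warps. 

Answer: occupancy 21/32, limited by registers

registers: 21 blocks
shared memory: no limit (kernel uses none)
warps: 32 blocks
blocks: 24 blocks

Answer: 21 blocks, 42 active warps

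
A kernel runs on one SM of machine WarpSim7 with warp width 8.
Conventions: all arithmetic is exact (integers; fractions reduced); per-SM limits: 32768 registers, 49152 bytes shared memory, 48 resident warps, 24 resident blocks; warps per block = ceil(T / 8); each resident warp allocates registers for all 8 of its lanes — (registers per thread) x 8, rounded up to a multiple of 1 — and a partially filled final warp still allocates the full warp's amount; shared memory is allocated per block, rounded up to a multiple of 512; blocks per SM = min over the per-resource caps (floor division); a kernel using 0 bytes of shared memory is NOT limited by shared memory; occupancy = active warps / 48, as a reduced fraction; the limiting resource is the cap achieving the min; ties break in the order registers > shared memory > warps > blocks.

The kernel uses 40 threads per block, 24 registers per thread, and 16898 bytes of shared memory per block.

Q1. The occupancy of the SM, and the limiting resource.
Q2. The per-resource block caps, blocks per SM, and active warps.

Answer: occupancy 5/24, limited by shared memory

registers: 34 blocks
shared memory: 2 blocks
warps: 9 blocks
blocks: 24 blocks

Answer: 2 blocks, 10 active warps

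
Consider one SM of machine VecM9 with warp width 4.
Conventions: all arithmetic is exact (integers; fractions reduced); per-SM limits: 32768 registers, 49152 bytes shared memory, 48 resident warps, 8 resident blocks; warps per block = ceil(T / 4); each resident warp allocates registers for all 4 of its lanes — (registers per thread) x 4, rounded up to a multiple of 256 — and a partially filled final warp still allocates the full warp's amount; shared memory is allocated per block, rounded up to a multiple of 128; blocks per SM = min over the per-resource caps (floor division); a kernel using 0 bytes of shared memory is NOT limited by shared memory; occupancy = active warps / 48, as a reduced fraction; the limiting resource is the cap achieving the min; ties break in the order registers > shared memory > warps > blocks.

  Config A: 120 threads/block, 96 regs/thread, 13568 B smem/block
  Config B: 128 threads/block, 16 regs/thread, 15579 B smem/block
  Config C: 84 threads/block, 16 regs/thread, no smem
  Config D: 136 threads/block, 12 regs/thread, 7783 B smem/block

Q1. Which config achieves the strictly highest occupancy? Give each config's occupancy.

occupancies: A 5/8, B 2/3, C 7/8, D 17/24

Answer: C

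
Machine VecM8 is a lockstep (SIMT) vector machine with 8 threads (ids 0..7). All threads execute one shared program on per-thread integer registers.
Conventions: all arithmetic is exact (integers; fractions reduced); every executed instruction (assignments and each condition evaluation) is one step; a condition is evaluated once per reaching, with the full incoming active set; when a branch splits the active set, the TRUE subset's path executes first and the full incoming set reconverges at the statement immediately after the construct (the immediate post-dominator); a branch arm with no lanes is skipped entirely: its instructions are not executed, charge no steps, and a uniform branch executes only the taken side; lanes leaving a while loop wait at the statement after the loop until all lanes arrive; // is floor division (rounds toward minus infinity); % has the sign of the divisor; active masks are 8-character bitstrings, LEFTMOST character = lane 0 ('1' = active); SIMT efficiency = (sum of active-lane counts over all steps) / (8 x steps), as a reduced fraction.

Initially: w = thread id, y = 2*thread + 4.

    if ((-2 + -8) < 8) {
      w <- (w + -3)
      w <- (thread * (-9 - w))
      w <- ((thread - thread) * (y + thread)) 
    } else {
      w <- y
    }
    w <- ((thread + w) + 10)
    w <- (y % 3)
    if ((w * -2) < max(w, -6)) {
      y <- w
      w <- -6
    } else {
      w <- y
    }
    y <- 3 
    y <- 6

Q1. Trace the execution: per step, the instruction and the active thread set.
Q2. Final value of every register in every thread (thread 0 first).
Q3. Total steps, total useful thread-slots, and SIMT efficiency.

step 0: eval ((-2 + -8) < 8)         11111111
step 1: w <- (w + -3)                11111111
step 2: w <- (thread * (-9 - w))     11111111
step 3: w <- ((thread - thread) * (y + thread)) 11111111
step 4: w <- ((thread + w) + 10)     11111111
step 5: w <- (y % 3)                 11111111
step 6: eval ((w * -2) < max(w, -6)) 11111111
step 7: y <- w                       10110110
step 8: w <- -6                      10110110
step 9: w <- y                       01001001
step 10: y <- 3                       11111111
step 11: y <- 6                       11111111

Answer: 12 steps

w: -6,6,-6,-6,12,-6,-6,18
y: 6,6,6,6,6,6,6,6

steps = 12; useful = 85; efficiency = 85/96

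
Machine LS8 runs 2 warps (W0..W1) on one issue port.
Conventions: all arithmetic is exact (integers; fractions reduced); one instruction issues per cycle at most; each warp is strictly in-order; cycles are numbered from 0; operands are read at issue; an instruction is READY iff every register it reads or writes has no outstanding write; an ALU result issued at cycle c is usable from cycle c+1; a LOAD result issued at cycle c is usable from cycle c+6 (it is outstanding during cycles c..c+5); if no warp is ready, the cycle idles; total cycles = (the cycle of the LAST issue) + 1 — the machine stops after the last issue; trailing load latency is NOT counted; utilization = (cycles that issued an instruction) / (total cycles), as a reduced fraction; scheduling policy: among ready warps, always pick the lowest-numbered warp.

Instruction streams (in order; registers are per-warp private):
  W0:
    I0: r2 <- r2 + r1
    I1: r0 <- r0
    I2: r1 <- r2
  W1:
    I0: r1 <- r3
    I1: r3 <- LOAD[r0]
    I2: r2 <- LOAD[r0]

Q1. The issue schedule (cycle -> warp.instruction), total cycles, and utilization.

cycle 0: W0.I0
cycle 1: W0.I1
cycle 2: W0.I2
cycle 3: W1.I0
cycle 4: W1.I1
cycle 5: W1.I2

Answer: 6 cycles, utilization 1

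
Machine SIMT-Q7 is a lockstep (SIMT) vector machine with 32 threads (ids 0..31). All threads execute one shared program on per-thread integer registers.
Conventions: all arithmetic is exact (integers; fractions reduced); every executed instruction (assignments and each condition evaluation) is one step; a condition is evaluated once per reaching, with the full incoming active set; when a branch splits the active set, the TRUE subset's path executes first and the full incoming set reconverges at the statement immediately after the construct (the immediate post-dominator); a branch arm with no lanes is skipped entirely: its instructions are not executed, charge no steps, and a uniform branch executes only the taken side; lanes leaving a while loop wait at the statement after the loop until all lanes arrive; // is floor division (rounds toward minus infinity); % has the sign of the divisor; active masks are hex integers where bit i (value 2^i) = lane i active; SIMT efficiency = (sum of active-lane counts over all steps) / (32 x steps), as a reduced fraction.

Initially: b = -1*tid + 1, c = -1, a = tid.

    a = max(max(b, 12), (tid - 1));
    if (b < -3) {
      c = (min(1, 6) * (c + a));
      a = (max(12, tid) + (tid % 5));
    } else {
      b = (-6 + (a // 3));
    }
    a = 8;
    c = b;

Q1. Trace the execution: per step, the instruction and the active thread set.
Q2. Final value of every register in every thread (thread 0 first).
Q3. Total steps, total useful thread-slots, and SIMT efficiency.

step 0: a <- max(max(b, 12), (tid - 1)) 0xffffffff
step 1: eval (b < -3)                0xffffffff
step 2: c <- (min(1, 6) * (c + a))   0xffffffe0
step 3: a <- (max(12, tid) + (tid % 5)) 0xffffffe0
step 4: b <- (-6 + (a // 3))         0x0000001f
step 5: a <- 8                       0xffffffff
step 6: c <- b                       0xffffffff

Answer: 7 steps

b: -2,-2,-2,-2,-2,-4,-5,-6,-7,-8,-9,-10,-11,-12,-13,-14,-15,-16,-17,-18,-19,-20,-21,-22,-23,-24,-25,-26,-27,-28,-29,-30
c: -2,-2,-2,-2,-2,-4,-5,-6,-7,-8,-9,-10,-11,-12,-13,-14,-15,-16,-17,-18,-19,-20,-21,-22,-23,-24,-25,-26,-27,-28,-29,-30
a: 8,8,8,8,8,8,8,8,8,8,8,8,8,8,8,8,8,8,8,8,8,8,8,8,8,8,8,8,8,8,8,8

steps = 7; useful = 187; efficiency = 187/224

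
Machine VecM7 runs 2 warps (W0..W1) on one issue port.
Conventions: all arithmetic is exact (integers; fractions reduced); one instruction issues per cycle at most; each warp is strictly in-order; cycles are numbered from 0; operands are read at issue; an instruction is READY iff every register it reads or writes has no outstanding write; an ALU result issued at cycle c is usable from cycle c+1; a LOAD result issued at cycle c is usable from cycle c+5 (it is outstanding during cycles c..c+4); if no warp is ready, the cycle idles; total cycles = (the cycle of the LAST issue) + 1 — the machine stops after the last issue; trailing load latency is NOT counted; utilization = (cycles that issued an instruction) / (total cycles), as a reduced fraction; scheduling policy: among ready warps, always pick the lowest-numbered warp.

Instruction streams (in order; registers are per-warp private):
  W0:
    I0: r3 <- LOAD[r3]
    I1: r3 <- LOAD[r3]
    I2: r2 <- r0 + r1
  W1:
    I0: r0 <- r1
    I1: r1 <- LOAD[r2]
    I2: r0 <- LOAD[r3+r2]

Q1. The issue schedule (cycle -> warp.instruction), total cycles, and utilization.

cycle 0: W0.I0
cycle 1: W1.I0
cycle 2: W1.I1
cycle 3: W1.I2
cycle 4: idle
cycle 5: W0.I1
cycle 6: W0.I2

Answer: 7 cycles, utilization 6/7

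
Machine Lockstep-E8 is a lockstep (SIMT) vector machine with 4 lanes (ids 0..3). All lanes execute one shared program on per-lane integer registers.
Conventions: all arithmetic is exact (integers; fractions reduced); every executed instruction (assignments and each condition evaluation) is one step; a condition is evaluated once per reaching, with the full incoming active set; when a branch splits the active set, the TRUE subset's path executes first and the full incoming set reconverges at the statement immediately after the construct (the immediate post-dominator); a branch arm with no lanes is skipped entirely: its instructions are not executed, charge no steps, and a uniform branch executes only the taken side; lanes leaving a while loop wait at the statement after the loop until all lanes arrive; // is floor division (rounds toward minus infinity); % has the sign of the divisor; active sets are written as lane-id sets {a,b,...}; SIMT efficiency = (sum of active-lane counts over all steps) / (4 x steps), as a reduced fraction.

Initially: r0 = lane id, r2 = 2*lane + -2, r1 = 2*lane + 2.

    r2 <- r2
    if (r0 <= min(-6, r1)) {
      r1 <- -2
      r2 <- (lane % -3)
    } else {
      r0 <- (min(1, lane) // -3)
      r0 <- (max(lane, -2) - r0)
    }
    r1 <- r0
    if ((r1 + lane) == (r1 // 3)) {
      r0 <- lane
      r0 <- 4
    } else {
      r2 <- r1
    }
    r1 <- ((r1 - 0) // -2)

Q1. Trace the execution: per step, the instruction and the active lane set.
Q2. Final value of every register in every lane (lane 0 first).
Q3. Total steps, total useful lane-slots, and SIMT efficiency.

step 0: r2 <- r2                     {0,1,2,3}
step 1: eval (r0 <= min(-6, r1))     {0,1,2,3}
step 2: r0 <- (min(1, lane) // -3)   {0,1,2,3}
step 3: r0 <- (max(lane, -2) - r0)   {0,1,2,3}
step 4: r1 <- r0                     {0,1,2,3}
step 5: eval ((r1 + lane) == (r1 // 3)) {0,1,2,3}
step 6: r0 <- lane                   {0}
step 7: r0 <- 4                      {0}
step 8: r2 <- r1                     {1,2,3}
step 9: r1 <- ((r1 - 0) // -2)       {0,1,2,3}

Answer: 10 steps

r0: 4,2,3,4
r2: -2,2,3,4
r1: 0,-1,-2,-2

steps = 10; useful = 33; efficiency = 33/40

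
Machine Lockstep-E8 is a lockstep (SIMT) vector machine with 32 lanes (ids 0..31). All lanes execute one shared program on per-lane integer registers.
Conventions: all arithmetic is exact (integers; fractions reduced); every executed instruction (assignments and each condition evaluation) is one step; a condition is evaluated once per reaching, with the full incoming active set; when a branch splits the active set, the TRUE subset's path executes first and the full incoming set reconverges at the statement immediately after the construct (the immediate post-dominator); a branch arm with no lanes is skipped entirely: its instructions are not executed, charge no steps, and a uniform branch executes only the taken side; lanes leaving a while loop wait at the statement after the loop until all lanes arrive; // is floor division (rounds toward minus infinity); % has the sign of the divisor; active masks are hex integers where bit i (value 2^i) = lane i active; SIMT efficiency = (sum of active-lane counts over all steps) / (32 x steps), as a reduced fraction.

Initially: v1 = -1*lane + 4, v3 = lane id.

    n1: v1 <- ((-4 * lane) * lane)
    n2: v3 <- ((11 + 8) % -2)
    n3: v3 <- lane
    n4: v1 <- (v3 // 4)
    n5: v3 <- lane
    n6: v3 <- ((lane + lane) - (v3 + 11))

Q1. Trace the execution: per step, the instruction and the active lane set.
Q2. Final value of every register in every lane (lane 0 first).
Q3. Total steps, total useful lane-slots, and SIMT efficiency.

step 0: v1 <- ((-4 * lane) * lane)   0xffffffff
step 1: v3 <- ((11 + 8) % -2)        0xffffffff
step 2: v3 <- lane                   0xffffffff
step 3: v1 <- (v3 // 4)              0xffffffff
step 4: v3 <- lane                   0xffffffff
step 5: v3 <- ((lane + lane) - (v3 + 11)) 0xffffffff

Answer: 6 steps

v1: 0,0,0,0,1,1,1,1,2,2,2,2,3,3,3,3,4,4,4,4,5,5,5,5,6,6,6,6,7,7,7,7
v3: -11,-10,-9,-8,-7,-6,-5,-4,-3,-2,-1,0,1,2,3,4,5,6,7,8,9,10,11,12,13,14,15,16,17,18,19,20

steps = 6; useful = 192; efficiency = 192/192 = 1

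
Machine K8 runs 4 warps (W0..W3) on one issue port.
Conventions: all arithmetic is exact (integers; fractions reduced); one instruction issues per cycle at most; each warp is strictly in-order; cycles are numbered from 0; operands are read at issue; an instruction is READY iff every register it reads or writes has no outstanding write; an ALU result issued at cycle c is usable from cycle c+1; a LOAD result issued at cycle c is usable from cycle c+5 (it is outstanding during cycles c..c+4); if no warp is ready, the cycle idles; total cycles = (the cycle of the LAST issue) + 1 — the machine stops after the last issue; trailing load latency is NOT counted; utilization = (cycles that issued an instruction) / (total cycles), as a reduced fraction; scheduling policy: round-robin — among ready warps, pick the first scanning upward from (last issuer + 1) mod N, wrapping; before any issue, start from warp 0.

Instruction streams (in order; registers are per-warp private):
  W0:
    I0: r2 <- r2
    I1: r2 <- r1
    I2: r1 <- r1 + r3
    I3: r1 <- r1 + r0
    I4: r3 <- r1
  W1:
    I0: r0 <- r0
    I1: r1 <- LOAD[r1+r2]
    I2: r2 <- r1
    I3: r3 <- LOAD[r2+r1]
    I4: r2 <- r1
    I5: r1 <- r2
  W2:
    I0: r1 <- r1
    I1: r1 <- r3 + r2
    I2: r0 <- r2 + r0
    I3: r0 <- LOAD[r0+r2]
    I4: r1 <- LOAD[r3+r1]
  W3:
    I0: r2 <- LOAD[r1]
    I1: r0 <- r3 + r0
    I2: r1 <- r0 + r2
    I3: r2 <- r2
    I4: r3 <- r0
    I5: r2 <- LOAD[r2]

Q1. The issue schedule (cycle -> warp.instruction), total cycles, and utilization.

cycle 0: W0.I0
cycle 1: W1.I0
cycle 2: W2.I0
cycle 3: W3.I0
cycle 4: W0.I1
cycle 5: W1.I1
cycle 6: W2.I1
cycle 7: W3.I1
cycle 8: W0.I2
cycle 9: W2.I2
cycle 10: W3.I2
cycle 11: W0.I3
cycle 12: W1.I2
cycle 13: W2.I3
cycle 14: W3.I3
cycle 15: W0.I4
cycle 16: W1.I3
cycle 17: W2.I4
cycle 18: W3.I4
cycle 19: W1.I4
cycle 20: W3.I5
cycle 21: W1.I5

Answer: 22 cycles, utilization 1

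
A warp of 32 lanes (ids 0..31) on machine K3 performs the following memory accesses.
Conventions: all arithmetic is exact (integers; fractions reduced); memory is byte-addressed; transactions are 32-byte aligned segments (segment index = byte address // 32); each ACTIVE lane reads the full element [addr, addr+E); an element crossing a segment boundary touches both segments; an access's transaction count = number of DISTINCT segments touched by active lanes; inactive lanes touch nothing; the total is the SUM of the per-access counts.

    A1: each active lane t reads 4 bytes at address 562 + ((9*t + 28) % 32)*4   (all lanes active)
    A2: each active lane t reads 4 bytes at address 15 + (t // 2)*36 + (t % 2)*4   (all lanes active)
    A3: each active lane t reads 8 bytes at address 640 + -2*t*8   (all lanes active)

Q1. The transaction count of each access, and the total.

A1: 5 transactions
A2: 18 transactions
A3: 17 transactions

Answer: 5,18,17; total 40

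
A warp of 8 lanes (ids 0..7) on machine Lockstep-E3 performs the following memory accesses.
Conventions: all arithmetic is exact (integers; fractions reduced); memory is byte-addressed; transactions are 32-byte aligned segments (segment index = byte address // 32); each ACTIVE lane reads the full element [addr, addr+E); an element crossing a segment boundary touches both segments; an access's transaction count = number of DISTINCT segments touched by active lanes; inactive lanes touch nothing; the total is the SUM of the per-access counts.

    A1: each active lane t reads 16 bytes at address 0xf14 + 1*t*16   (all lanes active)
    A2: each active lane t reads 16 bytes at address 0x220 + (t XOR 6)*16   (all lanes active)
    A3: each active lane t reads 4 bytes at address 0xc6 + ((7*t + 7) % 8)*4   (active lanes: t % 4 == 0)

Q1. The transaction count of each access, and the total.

A1: 5 transactions
A2: 4 transactions
A3: 2 transactions

Answer: 5,4,2; total 11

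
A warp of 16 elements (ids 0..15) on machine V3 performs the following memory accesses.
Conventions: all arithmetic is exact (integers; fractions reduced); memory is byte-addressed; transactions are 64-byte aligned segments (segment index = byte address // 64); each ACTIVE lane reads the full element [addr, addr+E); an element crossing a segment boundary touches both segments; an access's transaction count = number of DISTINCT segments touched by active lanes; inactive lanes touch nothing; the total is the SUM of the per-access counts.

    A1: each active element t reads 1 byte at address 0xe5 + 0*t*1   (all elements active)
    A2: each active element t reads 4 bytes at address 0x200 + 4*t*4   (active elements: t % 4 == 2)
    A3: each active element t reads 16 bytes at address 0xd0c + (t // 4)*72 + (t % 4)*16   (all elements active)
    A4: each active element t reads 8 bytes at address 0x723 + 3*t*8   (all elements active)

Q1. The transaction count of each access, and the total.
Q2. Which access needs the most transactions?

A1: 1 transaction
A2: 4 transactions
A3: 5 transactions
A4: 7 transactions

Answer: 1,4,5,7; total 17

Answer: A4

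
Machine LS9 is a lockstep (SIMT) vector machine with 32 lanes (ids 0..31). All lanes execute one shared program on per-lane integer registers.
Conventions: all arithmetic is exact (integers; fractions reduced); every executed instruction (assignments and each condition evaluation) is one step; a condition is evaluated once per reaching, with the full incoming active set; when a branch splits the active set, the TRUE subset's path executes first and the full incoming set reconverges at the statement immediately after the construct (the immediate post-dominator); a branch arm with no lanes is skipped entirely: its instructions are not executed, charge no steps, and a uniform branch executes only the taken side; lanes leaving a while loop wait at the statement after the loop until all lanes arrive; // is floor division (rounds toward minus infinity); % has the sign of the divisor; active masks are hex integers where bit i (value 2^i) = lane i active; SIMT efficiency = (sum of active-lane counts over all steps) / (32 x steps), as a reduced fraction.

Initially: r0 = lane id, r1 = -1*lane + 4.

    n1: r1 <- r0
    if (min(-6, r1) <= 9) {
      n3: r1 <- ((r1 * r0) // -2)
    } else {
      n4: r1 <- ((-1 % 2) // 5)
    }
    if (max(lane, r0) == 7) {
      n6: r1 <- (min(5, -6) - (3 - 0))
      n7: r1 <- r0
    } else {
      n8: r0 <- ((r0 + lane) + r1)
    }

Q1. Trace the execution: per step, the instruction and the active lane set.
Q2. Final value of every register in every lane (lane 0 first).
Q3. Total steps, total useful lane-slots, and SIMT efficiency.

step 0: r1 <- r0                     0xffffffff
step 1: eval (min(-6, r1) <= 9)      0xffffffff
step 2: r1 <- ((r1 * r0) // -2)      0xffffffff
step 3: eval (max(lane, r0) == 7)    0xffffffff
step 4: r1 <- (min(5, -6) - (3 - 0)) 0x00000080
step 5: r1 <- r0                     0x00000080
step 6: r0 <- ((r0 + lane) + r1)     0xffffff7f

Answer: 7 steps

r0: 0,1,2,1,0,-3,-6,7,-16,-23,-30,-39,-48,-59,-70,-83,-96,-111,-126,-143,-160,-179,-198,-219,-240,-263,-286,-311,-336,-363,-390,-419
r1: 0,-1,-2,-5,-8,-13,-18,7,-32,-41,-50,-61,-72,-85,-98,-113,-128,-145,-162,-181,-200,-221,-242,-265,-288,-313,-338,-365,-392,-421,-450,-481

steps = 7; useful = 161; efficiency = 161/224 = 23/32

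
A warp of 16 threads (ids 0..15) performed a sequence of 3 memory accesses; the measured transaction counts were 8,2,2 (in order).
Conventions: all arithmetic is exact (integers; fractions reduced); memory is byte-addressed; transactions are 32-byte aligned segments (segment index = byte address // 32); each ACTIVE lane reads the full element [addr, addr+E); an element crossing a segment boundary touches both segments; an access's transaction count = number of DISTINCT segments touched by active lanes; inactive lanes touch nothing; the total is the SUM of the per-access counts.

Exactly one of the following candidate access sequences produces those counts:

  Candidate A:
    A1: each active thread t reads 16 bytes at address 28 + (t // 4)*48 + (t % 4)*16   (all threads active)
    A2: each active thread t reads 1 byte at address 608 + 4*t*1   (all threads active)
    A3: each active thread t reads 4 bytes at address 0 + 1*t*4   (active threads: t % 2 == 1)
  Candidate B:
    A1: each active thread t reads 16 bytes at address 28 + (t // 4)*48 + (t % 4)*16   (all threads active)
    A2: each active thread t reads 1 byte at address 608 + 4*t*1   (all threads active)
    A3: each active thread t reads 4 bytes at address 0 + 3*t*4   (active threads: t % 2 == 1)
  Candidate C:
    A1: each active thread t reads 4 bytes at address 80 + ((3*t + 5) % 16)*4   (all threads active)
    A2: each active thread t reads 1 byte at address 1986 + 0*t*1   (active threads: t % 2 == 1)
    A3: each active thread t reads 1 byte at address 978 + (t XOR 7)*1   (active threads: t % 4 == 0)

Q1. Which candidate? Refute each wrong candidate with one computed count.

B: A3 gives 6 transactions, not 2
C: A1 gives 3 transactions, not 8
A: all counts match (8,2,2)

Answer: A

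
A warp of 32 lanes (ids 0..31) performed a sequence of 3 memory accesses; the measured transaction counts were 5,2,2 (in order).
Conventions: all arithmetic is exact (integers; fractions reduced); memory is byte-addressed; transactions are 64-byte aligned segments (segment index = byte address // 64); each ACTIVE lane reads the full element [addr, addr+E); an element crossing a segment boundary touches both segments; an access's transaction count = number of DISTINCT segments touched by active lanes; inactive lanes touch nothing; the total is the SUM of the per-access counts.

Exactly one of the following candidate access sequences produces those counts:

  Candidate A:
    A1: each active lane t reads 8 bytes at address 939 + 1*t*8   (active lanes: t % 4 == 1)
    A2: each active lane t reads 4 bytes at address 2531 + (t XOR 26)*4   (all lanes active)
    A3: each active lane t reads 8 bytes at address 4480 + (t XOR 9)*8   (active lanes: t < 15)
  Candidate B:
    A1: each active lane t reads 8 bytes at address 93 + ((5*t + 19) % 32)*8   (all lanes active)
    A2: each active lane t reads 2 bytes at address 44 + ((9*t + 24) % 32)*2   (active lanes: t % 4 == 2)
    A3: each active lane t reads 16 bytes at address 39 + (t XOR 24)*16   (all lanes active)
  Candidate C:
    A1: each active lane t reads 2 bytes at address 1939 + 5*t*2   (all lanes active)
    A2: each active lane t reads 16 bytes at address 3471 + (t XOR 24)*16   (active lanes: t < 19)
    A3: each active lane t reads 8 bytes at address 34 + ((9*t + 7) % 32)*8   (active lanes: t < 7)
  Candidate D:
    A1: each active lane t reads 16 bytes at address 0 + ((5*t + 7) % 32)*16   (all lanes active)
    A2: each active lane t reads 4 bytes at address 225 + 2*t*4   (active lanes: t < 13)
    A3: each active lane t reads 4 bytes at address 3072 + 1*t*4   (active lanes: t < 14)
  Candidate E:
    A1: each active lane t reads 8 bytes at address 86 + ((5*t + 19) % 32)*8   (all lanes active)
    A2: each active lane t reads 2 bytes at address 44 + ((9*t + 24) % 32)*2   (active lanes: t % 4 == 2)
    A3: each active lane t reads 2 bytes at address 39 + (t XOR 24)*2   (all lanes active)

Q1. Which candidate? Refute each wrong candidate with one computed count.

A: A2 gives 3 transactions, not 2
B: A3 gives 9 transactions, not 2
C: A1 gives 6 transactions, not 5
D: A1 gives 8 transactions, not 5
E: all counts match (5,2,2)

Answer: E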